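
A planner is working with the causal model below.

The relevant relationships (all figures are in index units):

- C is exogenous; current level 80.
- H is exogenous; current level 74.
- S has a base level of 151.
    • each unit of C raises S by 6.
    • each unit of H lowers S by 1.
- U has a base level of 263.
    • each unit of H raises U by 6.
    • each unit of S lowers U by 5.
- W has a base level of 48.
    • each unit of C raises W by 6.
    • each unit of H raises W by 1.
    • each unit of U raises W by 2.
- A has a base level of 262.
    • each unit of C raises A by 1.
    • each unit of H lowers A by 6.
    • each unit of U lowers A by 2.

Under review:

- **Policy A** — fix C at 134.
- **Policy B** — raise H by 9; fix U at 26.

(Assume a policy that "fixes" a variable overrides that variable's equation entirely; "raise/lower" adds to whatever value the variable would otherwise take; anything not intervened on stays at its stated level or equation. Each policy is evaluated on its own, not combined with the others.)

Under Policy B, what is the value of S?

Policy B (H + 9, U := 26):
  C = 80
  H = 74 + 9 = 83
  S = 151 + 6·80 − 83 = 548

548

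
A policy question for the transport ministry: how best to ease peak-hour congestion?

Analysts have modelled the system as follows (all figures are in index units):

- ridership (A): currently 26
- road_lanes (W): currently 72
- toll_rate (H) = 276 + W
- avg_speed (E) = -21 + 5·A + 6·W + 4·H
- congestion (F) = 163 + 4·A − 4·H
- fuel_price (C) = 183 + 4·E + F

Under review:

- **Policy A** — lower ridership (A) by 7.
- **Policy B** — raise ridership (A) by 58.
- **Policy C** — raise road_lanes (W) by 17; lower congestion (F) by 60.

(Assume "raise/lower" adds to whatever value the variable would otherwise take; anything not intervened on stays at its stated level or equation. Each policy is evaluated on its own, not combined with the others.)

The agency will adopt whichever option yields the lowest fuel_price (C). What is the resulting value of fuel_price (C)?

Policy A (A − 7):
  A = 26 − 7 = 19
  W = 72
  H = 276 + 72 = 348
  E = -21 + 5·19 + 6·72 + 4·348 = 1898
  F = 163 + 4·19 − 4·348 = -1153
  C = 183 + 4·1898 + (-1153) = 6622
Policy B (A + 58):
  A = 26 + 58 = 84
  W = 72
  H = 276 + 72 = 348
  E = -21 + 5·84 + 6·72 + 4·348 = 2223
  F = 163 + 4·84 − 4·348 = -893
  C = 183 + 4·2223 + (-893) = 8182
Policy C (W + 17, F − 60):
  A = 26
  W = 72 + 17 = 89
  H = 276 + 89 = 365
  E = -21 + 5·26 + 6·89 + 4·365 = 2103
  F = 163 + 4·26 − 4·365 (−60 from intervention) = -1253
  C = 183 + 4·2103 + (-1253) = 7342
Comparing — Policy A: C=6622, Policy B: C=8182, Policy C: C=7342. Lowest is 6622 (Policy A).

6622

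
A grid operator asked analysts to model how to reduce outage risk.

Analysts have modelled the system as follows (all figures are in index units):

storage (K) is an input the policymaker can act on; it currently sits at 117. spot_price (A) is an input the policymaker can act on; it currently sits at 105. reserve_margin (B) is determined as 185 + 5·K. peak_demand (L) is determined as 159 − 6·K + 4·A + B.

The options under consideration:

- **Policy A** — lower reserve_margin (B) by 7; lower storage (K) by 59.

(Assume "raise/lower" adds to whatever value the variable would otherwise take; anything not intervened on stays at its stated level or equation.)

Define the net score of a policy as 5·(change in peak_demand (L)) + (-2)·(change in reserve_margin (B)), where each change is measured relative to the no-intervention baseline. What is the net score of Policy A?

864

Baseline:
  K = 117
  A = 105
  B = 185 + 5·117 = 770
  L = 159 − 6·117 + 4·105 + 770 = 647
Policy A (B − 7, K − 59):
  K = 117 − 59 = 58
  A = 105
  B = 185 + 5·58 (−7 from intervention) = 468
  L = 159 − 6·58 + 4·105 + 468 = 699
ΔL = 699 − 647 = 52; ΔB = 468 − 770 = -302
Score = 5·52 + (-2)·(-302) = 864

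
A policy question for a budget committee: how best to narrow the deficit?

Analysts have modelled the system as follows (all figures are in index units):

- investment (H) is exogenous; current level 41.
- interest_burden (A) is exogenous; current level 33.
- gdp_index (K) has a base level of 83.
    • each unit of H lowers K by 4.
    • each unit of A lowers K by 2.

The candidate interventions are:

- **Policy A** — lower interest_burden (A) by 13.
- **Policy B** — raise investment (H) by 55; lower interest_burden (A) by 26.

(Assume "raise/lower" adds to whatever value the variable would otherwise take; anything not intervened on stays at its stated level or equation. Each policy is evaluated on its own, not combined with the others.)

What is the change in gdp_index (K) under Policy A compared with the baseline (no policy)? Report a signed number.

Baseline:
  H = 41
  A = 33
  K = 83 − 4·41 − 2·33 = -147
Policy A (A − 13):
  H = 41
  A = 33 − 13 = 20
  K = 83 − 4·41 − 2·20 = -121
Change in K: -121 − (-147) = 26

26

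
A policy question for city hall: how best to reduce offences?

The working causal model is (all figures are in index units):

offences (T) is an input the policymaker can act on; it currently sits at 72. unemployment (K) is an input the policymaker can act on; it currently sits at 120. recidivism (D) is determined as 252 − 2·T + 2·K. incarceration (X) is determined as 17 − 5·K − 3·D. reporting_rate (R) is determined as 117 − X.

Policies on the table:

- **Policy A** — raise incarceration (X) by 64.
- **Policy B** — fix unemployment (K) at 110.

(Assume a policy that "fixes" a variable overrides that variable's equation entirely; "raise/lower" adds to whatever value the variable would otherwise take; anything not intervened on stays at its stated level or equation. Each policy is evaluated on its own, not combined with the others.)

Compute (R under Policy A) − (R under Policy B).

Policy A (X + 64):
  T = 72
  K = 120
  D = 252 − 2·72 + 2·120 = 348
  X = 17 − 5·120 − 3·348 (+64 from intervention) = -1563
  R = 117 − (-1563) = 1680
Policy B (K := 110):
  T = 72
  K = 110
  D = 252 − 2·72 + 2·110 = 328
  X = 17 − 5·110 − 3·328 = -1517
  R = 117 − (-1517) = 1634
R: 1680 − 1634 = 46

46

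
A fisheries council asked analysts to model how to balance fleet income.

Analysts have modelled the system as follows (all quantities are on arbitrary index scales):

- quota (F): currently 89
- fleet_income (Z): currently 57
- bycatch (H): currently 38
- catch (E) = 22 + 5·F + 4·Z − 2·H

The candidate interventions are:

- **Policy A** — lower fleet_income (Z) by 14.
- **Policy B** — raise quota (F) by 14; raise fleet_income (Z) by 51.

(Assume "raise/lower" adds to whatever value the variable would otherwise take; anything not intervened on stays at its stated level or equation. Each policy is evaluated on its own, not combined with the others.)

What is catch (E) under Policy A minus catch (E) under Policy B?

-330

Policy A (Z − 14):
  F = 89
  Z = 57 − 14 = 43
  H = 38
  E = 22 + 5·89 + 4·43 − 2·38 = 563
Policy B (F + 14, Z + 51):
  F = 89 + 14 = 103
  Z = 57 + 51 = 108
  H = 38
  E = 22 + 5·103 + 4·108 − 2·38 = 893
E: 563 − 893 = -330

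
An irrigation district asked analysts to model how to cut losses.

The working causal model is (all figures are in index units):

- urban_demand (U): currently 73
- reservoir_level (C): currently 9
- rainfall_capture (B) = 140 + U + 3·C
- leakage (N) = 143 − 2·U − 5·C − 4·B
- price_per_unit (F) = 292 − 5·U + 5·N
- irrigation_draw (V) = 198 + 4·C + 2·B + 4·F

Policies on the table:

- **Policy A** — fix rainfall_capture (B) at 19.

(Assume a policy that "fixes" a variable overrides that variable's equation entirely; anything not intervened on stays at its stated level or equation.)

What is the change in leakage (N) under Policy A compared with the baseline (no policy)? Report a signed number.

884

Baseline:
  U = 73
  C = 9
  B = 140 + 73 + 3·9 = 240
  N = 143 − 2·73 − 5·9 − 4·240 = -1008
Policy A (B := 19):
  U = 73
  C = 9
  B = 19
  N = 143 − 2·73 − 5·9 − 4·19 = -124
Change in N: -124 − (-1008) = 884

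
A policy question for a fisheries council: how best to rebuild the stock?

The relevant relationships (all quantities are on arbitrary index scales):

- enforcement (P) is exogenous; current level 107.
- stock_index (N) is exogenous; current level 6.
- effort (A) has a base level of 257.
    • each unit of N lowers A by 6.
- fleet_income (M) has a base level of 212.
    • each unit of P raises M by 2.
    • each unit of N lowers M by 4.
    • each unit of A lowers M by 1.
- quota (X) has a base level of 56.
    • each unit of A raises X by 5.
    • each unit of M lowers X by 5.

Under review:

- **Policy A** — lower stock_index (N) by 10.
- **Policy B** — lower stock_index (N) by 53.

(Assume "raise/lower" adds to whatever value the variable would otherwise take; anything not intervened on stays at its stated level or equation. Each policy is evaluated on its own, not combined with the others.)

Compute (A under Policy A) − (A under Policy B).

-258

Policy A (N − 10):
  N = 6 − 10 = -4
  A = 257 − 6·(-4) = 281
Policy B (N − 53):
  N = 6 − 53 = -47
  A = 257 − 6·(-47) = 539
A: 281 − 539 = -258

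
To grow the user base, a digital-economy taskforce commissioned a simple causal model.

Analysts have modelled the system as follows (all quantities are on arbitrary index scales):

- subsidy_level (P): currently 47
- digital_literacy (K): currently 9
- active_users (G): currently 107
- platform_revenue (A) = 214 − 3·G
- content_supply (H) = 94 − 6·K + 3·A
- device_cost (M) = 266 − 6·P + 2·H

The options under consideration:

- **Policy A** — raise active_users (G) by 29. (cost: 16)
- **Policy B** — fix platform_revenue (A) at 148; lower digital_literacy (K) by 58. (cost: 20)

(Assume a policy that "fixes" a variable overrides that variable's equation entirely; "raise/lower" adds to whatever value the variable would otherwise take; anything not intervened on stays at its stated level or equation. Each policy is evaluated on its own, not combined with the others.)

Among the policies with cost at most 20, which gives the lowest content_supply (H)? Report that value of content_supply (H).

Policy A (G + 29):
  K = 9
  G = 107 + 29 = 136
  A = 214 − 3·136 = -194
  H = 94 − 6·9 + 3·(-194) = -542
Policy B (A := 148, K − 58):
  K = 9 − 58 = -49
  G = 107
  A = 148
  H = 94 − 6·(-49) + 3·148 = 832
Comparing — Policy A: H=-542, Policy B: H=832. Lowest is -542 (Policy A).

-542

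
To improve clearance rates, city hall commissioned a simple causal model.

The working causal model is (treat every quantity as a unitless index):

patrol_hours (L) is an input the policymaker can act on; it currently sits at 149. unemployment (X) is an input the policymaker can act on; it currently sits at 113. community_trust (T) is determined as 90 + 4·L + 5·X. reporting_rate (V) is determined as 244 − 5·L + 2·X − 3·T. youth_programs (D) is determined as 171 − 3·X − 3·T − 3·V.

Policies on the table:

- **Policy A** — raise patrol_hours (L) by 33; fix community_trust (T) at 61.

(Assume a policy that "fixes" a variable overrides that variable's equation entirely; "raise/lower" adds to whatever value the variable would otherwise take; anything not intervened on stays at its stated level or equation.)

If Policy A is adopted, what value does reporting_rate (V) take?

-623

Policy A (L + 33, T := 61):
  L = 149 + 33 = 182
  X = 113
  T = 61
  V = 244 − 5·182 + 2·113 − 3·61 = -623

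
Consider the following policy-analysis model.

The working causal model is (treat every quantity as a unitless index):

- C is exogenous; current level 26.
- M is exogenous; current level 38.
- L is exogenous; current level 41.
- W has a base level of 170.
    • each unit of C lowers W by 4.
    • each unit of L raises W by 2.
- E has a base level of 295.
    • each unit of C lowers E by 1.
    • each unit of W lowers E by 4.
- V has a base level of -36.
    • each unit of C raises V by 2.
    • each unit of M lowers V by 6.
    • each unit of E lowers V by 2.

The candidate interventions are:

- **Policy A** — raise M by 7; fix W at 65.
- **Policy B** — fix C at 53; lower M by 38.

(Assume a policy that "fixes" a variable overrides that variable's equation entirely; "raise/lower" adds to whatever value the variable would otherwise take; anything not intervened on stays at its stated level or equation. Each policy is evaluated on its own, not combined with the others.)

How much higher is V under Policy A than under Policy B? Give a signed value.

-178

Policy A (M + 7, W := 65):
  C = 26
  M = 38 + 7 = 45
  L = 41
  W = 65
  E = 295 − 26 − 4·65 = 9
  V = -36 + 2·26 − 6·45 − 2·9 = -272
Policy B (C := 53, M − 38):
  C = 53
  M = 38 − 38 = 0
  L = 41
  W = 170 − 4·53 + 2·41 = 40
  E = 295 − 53 − 4·40 = 82
  V = -36 + 2·53 − 6·0 − 2·82 = -94
V: -272 − (-94) = -178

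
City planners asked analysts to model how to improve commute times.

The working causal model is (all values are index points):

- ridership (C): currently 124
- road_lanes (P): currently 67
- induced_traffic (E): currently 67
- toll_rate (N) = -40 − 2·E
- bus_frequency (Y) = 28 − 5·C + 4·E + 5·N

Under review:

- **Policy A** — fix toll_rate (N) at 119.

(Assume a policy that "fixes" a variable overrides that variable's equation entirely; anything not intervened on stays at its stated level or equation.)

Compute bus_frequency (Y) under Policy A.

Policy A (N := 119):
  C = 124
  E = 67
  N = 119
  Y = 28 − 5·124 + 4·67 + 5·119 = 271

271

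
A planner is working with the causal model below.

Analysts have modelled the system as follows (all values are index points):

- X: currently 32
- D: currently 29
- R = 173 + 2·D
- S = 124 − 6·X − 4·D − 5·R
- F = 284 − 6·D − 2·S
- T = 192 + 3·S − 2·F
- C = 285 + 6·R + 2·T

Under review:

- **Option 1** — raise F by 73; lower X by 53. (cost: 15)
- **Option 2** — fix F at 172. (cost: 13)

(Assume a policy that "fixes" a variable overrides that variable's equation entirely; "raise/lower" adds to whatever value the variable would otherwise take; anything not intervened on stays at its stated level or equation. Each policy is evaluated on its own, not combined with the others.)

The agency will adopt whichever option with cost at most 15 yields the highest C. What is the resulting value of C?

Option 1 (F + 73, X − 53):
  X = 32 − 53 = -21
  D = 29
  R = 173 + 2·29 = 231
  S = 124 − 6·(-21) − 4·29 − 5·231 = -1021
  F = 284 − 6·29 − 2·(-1021) (+73 from intervention) = 2225
  T = 192 + 3·(-1021) − 2·2225 = -7321
  C = 285 + 6·231 + 2·(-7321) = -12971
Option 2 (F := 172):
  X = 32
  D = 29
  R = 173 + 2·29 = 231
  S = 124 − 6·32 − 4·29 − 5·231 = -1339
  F = 172
  T = 192 + 3·(-1339) − 2·172 = -4169
  C = 285 + 6·231 + 2·(-4169) = -6667
Comparing — Option 1: C=-12971, Option 2: C=-6667. Highest is -6667 (Option 2).

-6667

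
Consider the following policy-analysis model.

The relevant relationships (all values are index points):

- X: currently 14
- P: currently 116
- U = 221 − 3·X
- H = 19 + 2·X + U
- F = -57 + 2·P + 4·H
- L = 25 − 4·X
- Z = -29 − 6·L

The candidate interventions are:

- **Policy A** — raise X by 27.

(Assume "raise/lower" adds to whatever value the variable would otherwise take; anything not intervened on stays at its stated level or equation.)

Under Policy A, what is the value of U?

98

Policy A (X + 27):
  X = 14 + 27 = 41
  U = 221 − 3·41 = 98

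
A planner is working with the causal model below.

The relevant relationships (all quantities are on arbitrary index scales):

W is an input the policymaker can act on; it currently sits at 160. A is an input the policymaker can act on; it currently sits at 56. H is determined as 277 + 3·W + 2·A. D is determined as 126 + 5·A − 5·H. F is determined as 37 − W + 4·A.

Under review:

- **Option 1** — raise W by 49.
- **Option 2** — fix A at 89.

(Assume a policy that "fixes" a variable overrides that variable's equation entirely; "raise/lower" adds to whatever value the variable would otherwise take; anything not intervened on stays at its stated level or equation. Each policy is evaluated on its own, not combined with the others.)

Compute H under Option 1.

1016

Option 1 (W + 49):
  W = 160 + 49 = 209
  A = 56
  H = 277 + 3·209 + 2·56 = 1016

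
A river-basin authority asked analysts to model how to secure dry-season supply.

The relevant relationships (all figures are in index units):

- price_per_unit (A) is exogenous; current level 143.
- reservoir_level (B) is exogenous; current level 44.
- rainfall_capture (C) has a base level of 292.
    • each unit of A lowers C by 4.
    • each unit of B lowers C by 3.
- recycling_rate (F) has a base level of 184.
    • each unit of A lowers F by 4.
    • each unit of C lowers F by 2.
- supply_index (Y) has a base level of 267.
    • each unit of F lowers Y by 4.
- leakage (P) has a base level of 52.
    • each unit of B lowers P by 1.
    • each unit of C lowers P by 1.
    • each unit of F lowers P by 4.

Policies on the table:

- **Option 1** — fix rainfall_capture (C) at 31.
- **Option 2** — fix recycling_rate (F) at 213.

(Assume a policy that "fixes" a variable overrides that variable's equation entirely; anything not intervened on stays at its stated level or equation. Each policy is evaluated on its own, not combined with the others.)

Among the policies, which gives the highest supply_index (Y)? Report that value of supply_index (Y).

Option 1 (C := 31):
  A = 143
  B = 44
  C = 31
  F = 184 − 4·143 − 2·31 = -450
  Y = 267 − 4·(-450) = 2067
Option 2 (F := 213):
  A = 143
  B = 44
  C = 292 − 4·143 − 3·44 = -412
  F = 213
  Y = 267 − 4·213 = -585
Comparing — Option 1: Y=2067, Option 2: Y=-585. Highest is 2067 (Option 1).

2067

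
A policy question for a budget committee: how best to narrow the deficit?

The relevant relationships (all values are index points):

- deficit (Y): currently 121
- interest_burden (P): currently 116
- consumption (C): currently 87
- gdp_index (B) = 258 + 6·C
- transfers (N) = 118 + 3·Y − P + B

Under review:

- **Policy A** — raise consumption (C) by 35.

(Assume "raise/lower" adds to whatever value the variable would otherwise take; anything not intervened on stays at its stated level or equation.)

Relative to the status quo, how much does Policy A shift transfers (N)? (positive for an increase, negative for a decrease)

Baseline:
  Y = 121
  P = 116
  C = 87
  B = 258 + 6·87 = 780
  N = 118 + 3·121 − 116 + 780 = 1145
Policy A (C + 35):
  Y = 121
  P = 116
  C = 87 + 35 = 122
  B = 258 + 6·122 = 990
  N = 118 + 3·121 − 116 + 990 = 1355
Change in N: 1355 − 1145 = 210

210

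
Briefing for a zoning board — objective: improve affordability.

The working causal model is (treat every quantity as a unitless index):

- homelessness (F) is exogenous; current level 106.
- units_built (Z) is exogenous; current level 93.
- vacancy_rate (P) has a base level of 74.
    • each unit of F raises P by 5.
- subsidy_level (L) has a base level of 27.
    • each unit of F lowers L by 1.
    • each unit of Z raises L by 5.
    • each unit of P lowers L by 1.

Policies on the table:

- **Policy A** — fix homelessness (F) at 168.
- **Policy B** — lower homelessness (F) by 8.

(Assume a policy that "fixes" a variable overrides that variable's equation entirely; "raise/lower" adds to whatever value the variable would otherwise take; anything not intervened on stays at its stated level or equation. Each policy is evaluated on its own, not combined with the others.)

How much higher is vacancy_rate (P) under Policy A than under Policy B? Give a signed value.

Policy A (F := 168):
  F = 168
  P = 74 + 5·168 = 914
Policy B (F − 8):
  F = 106 − 8 = 98
  P = 74 + 5·98 = 564
P: 914 − 564 = 350

350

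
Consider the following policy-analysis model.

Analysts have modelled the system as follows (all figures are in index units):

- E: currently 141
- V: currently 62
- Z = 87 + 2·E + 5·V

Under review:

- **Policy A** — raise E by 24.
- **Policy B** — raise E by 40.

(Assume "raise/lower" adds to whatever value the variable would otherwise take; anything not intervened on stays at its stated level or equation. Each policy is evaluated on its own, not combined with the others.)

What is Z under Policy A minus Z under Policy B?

-32

Policy A (E + 24):
  E = 141 + 24 = 165
  V = 62
  Z = 87 + 2·165 + 5·62 = 727
Policy B (E + 40):
  E = 141 + 40 = 181
  V = 62
  Z = 87 + 2·181 + 5·62 = 759
Z: 727 − 759 = -32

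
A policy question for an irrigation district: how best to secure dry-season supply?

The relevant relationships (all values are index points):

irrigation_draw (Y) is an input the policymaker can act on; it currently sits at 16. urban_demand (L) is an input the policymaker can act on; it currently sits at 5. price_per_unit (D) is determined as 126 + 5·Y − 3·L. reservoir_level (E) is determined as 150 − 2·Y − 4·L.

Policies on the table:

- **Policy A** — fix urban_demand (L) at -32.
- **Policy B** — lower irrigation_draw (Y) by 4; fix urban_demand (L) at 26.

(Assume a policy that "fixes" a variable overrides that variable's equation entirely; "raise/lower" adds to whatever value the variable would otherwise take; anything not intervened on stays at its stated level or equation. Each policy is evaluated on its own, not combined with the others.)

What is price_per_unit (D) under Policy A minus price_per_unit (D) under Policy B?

Policy A (L := -32):
  Y = 16
  L = -32
  D = 126 + 5·16 − 3·(-32) = 302
Policy B (Y − 4, L := 26):
  Y = 16 − 4 = 12
  L = 26
  D = 126 + 5·12 − 3·26 = 108
D: 302 − 108 = 194

194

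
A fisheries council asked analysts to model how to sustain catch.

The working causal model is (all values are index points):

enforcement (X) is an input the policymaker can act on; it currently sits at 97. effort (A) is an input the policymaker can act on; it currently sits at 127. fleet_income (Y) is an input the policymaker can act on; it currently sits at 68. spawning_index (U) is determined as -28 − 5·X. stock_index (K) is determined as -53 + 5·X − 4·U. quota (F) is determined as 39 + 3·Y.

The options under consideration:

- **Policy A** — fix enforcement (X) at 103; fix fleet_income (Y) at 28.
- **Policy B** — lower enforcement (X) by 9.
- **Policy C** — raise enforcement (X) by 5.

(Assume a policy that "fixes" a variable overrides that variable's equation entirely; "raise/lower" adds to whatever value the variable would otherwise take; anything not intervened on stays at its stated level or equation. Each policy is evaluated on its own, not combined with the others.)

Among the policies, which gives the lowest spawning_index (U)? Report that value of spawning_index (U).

-543

Policy A (X := 103, Y := 28):
  X = 103
  U = -28 − 5·103 = -543
Policy B (X − 9):
  X = 97 − 9 = 88
  U = -28 − 5·88 = -468
Policy C (X + 5):
  X = 97 + 5 = 102
  U = -28 − 5·102 = -538
Comparing — Policy A: U=-543, Policy B: U=-468, Policy C: U=-538. Lowest is -543 (Policy A).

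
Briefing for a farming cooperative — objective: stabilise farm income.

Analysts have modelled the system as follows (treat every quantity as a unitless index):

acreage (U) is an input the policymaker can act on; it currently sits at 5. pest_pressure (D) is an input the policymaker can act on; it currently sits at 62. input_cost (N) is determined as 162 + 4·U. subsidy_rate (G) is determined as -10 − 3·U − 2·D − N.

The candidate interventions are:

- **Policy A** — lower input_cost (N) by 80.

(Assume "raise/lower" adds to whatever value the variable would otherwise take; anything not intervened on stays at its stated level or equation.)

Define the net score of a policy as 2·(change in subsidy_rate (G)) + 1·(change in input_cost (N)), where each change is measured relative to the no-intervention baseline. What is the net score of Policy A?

Baseline:
  U = 5
  D = 62
  N = 162 + 4·5 = 182
  G = -10 − 3·5 − 2·62 − 182 = -331
Policy A (N − 80):
  U = 5
  D = 62
  N = 162 + 4·5 (−80 from intervention) = 102
  G = -10 − 3·5 − 2·62 − 102 = -251
ΔG = -251 − (-331) = 80; ΔN = 102 − 182 = -80
Score = 2·80 + 1·(-80) = 80

80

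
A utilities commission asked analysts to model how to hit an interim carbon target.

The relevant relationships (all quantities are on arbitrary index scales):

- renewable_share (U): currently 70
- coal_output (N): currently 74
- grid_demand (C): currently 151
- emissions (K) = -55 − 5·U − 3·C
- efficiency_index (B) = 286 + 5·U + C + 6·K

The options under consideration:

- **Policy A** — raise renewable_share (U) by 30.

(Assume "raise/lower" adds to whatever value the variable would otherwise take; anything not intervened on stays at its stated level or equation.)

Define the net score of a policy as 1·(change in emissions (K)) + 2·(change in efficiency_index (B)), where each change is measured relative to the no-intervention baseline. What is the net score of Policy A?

-1650

Baseline:
  U = 70
  C = 151
  K = -55 − 5·70 − 3·151 = -858
  B = 286 + 5·70 + 151 + 6·(-858) = -4361
Policy A (U + 30):
  U = 70 + 30 = 100
  C = 151
  K = -55 − 5·100 − 3·151 = -1008
  B = 286 + 5·100 + 151 + 6·(-1008) = -5111
ΔK = -1008 − (-858) = -150; ΔB = -5111 − (-4361) = -750
Score = 1·(-150) + 2·(-750) = -1650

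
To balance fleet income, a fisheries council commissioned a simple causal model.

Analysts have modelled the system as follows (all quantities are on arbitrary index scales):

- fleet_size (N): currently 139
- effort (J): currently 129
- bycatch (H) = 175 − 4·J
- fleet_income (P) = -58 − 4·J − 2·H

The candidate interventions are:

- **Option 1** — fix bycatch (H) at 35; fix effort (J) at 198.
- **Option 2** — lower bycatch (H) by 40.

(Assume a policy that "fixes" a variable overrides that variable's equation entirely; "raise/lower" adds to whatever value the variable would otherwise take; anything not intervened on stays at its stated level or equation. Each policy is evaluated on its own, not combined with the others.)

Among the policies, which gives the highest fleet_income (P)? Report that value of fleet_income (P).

188

Option 1 (H := 35, J := 198):
  J = 198
  H = 35
  P = -58 − 4·198 − 2·35 = -920
Option 2 (H − 40):
  J = 129
  H = 175 − 4·129 (−40 from intervention) = -381
  P = -58 − 4·129 − 2·(-381) = 188
Comparing — Option 1: P=-920, Option 2: P=188. Highest is 188 (Option 2).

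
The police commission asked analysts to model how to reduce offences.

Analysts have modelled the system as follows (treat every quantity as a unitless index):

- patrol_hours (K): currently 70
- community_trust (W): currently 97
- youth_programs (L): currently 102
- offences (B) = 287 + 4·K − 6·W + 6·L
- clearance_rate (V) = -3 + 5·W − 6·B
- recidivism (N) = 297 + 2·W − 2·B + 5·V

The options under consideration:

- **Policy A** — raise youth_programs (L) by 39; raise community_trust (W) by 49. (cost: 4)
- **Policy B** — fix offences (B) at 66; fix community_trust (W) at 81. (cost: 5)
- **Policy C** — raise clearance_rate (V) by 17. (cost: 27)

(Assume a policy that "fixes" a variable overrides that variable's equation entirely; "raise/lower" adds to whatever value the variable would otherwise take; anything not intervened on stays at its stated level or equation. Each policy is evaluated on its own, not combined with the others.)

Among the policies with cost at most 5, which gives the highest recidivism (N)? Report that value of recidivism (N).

357

Policy A (L + 39, W + 49):
  K = 70
  W = 97 + 49 = 146
  L = 102 + 39 = 141
  B = 287 + 4·70 − 6·146 + 6·141 = 537
  V = -3 + 5·146 − 6·537 = -2495
  N = 297 + 2·146 − 2·537 + 5·(-2495) = -12960
Policy B (B := 66, W := 81):
  K = 70
  W = 81
  L = 102
  B = 66
  V = -3 + 5·81 − 6·66 = 6
  N = 297 + 2·81 − 2·66 + 5·6 = 357
Comparing — Policy A: N=-12960, Policy B: N=357. Highest is 357 (Policy B).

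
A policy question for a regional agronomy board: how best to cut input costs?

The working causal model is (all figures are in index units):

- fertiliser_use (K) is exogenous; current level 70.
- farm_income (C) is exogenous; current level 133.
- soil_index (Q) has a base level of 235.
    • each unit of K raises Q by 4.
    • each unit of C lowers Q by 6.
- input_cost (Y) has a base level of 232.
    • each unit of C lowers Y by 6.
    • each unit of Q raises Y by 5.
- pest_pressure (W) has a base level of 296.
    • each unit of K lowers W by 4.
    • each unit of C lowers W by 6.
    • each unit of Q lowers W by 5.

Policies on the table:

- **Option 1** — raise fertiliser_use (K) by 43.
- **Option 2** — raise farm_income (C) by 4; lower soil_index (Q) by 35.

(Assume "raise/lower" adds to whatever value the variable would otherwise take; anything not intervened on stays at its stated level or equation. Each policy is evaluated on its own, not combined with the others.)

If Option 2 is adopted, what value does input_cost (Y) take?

Option 2 (C + 4, Q − 35):
  K = 70
  C = 133 + 4 = 137
  Q = 235 + 4·70 − 6·137 (−35 from intervention) = -342
  Y = 232 − 6·137 + 5·(-342) = -2300

-2300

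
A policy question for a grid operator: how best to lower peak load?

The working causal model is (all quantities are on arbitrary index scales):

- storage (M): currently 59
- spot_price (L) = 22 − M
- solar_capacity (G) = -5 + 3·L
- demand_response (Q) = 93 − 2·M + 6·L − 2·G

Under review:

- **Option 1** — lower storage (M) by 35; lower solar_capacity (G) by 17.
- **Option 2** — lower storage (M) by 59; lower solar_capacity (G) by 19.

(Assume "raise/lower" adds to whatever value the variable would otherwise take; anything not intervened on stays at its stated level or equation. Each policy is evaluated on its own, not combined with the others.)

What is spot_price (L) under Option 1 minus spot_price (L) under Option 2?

-24

Option 1 (M − 35, G − 17):
  M = 59 − 35 = 24
  L = 22 − 24 = -2
Option 2 (M − 59, G − 19):
  M = 59 − 59 = 0
  L = 22 − 0 = 22
L: -2 − 22 = -24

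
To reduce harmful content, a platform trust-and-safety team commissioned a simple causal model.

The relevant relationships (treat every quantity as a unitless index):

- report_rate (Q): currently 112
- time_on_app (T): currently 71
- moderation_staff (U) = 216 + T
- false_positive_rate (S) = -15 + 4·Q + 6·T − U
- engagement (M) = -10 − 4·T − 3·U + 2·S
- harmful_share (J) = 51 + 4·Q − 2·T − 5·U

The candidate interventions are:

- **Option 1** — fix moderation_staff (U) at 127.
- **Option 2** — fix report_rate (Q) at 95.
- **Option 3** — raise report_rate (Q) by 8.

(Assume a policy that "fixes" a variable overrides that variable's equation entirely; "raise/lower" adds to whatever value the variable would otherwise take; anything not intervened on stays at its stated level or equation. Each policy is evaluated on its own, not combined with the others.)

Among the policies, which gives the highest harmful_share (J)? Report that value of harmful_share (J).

-278

Option 1 (U := 127):
  Q = 112
  T = 71
  U = 127
  J = 51 + 4·112 − 2·71 − 5·127 = -278
Option 2 (Q := 95):
  Q = 95
  T = 71
  U = 216 + 71 = 287
  J = 51 + 4·95 − 2·71 − 5·287 = -1146
Option 3 (Q + 8):
  Q = 112 + 8 = 120
  T = 71
  U = 216 + 71 = 287
  J = 51 + 4·120 − 2·71 − 5·287 = -1046
Comparing — Option 1: J=-278, Option 2: J=-1146, Option 3: J=-1046. Highest is -278 (Option 1).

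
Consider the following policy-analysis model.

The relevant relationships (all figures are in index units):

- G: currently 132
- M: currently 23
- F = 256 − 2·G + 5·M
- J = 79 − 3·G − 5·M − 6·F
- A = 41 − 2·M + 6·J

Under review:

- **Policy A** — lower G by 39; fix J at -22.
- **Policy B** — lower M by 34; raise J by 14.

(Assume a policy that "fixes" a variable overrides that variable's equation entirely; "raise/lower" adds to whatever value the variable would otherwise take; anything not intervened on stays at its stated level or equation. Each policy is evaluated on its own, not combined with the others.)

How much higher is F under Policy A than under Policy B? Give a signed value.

Policy A (G − 39, J := -22):
  G = 132 − 39 = 93
  M = 23
  F = 256 − 2·93 + 5·23 = 185
Policy B (M − 34, J + 14):
  G = 132
  M = 23 − 34 = -11
  F = 256 − 2·132 + 5·(-11) = -63
F: 185 − (-63) = 248

248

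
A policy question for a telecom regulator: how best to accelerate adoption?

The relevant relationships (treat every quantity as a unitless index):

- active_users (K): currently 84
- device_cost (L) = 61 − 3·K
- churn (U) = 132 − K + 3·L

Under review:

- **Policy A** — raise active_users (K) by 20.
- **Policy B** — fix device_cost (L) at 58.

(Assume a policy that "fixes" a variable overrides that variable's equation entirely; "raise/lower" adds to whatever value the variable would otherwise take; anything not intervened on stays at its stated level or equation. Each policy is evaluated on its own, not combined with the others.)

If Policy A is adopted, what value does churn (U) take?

-725

Policy A (K + 20):
  K = 84 + 20 = 104
  L = 61 − 3·104 = -251
  U = 132 − 104 + 3·(-251) = -725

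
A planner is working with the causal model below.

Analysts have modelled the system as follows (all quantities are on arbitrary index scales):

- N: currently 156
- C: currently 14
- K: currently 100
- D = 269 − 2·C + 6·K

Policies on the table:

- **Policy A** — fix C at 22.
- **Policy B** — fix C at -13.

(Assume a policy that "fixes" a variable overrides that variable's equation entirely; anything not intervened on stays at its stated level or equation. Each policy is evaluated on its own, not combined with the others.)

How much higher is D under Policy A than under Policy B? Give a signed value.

Policy A (C := 22):
  C = 22
  K = 100
  D = 269 − 2·22 + 6·100 = 825
Policy B (C := -13):
  C = -13
  K = 100
  D = 269 − 2·(-13) + 6·100 = 895
D: 825 − 895 = -70

-70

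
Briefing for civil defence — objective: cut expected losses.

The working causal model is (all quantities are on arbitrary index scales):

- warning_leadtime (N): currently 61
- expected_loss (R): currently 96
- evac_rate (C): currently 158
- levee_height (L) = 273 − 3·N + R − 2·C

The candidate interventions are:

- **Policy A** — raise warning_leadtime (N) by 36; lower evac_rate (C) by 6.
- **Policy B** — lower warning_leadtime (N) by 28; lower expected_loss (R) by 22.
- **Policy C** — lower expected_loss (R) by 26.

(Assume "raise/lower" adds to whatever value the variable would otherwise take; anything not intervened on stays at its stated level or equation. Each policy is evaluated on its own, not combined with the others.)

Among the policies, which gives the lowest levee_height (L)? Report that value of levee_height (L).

Policy A (N + 36, C − 6):
  N = 61 + 36 = 97
  R = 96
  C = 158 − 6 = 152
  L = 273 − 3·97 + 96 − 2·152 = -226
Policy B (N − 28, R − 22):
  N = 61 − 28 = 33
  R = 96 − 22 = 74
  C = 158
  L = 273 − 3·33 + 74 − 2·158 = -68
Policy C (R − 26):
  N = 61
  R = 96 − 26 = 70
  C = 158
  L = 273 − 3·61 + 70 − 2·158 = -156
Comparing — Policy A: L=-226, Policy B: L=-68, Policy C: L=-156. Lowest is -226 (Policy A).

-226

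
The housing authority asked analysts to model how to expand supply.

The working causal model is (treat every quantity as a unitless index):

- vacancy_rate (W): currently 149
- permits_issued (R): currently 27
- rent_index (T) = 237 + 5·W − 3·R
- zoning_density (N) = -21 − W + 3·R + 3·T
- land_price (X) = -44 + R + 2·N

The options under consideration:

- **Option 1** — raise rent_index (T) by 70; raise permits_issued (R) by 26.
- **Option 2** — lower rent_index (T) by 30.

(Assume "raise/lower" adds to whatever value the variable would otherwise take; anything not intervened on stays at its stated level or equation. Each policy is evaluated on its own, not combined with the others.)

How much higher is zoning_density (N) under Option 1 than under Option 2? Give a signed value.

144

Option 1 (T + 70, R + 26):
  W = 149
  R = 27 + 26 = 53
  T = 237 + 5·149 − 3·53 (+70 from intervention) = 893
  N = -21 − 149 + 3·53 + 3·893 = 2668
Option 2 (T − 30):
  W = 149
  R = 27
  T = 237 + 5·149 − 3·27 (−30 from intervention) = 871
  N = -21 − 149 + 3·27 + 3·871 = 2524
N: 2668 − 2524 = 144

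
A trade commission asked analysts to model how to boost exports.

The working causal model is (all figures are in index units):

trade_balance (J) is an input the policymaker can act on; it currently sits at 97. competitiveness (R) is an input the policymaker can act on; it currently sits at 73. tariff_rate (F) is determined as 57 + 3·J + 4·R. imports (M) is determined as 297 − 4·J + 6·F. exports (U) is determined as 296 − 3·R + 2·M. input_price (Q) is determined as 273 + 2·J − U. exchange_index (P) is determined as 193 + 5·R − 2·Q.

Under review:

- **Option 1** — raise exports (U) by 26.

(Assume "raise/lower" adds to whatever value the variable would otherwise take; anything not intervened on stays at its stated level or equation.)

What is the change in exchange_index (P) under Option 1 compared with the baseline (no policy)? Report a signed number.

Baseline:
  J = 97
  R = 73
  F = 57 + 3·97 + 4·73 = 640
  M = 297 − 4·97 + 6·640 = 3749
  U = 296 − 3·73 + 2·3749 = 7575
  Q = 273 + 2·97 − 7575 = -7108
  P = 193 + 5·73 − 2·(-7108) = 14774
Option 1 (U + 26):
  J = 97
  R = 73
  F = 57 + 3·97 + 4·73 = 640
  M = 297 − 4·97 + 6·640 = 3749
  U = 296 − 3·73 + 2·3749 (+26 from intervention) = 7601
  Q = 273 + 2·97 − 7601 = -7134
  P = 193 + 5·73 − 2·(-7134) = 14826
Change in P: 14826 − 14774 = 52

52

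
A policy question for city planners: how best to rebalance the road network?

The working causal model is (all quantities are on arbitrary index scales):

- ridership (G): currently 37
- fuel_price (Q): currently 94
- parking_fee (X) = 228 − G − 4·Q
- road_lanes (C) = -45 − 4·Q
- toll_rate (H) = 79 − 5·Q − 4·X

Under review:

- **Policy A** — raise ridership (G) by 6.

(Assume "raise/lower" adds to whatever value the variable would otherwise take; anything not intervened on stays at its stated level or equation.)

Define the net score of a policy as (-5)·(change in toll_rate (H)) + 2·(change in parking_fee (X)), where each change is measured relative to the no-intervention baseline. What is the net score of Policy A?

Baseline:
  G = 37
  Q = 94
  X = 228 − 37 − 4·94 = -185
  H = 79 − 5·94 − 4·(-185) = 349
Policy A (G + 6):
  G = 37 + 6 = 43
  Q = 94
  X = 228 − 43 − 4·94 = -191
  H = 79 − 5·94 − 4·(-191) = 373
ΔH = 373 − 349 = 24; ΔX = -191 − (-185) = -6
Score = (-5)·24 + 2·(-6) = -132

-132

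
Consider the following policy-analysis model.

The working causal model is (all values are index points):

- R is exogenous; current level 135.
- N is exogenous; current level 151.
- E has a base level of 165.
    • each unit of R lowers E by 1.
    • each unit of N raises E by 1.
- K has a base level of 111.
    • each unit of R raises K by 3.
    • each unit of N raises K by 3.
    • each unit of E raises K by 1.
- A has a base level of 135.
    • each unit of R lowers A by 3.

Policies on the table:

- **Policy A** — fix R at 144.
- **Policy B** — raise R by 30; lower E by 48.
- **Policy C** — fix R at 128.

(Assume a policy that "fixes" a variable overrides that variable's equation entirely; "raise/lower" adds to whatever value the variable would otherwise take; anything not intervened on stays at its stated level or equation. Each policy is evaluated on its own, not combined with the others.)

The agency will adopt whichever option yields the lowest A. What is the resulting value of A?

-360

Policy A (R := 144):
  R = 144
  A = 135 − 3·144 = -297
Policy B (R + 30, E − 48):
  R = 135 + 30 = 165
  A = 135 − 3·165 = -360
Policy C (R := 128):
  R = 128
  A = 135 − 3·128 = -249
Comparing — Policy A: A=-297, Policy B: A=-360, Policy C: A=-249. Lowest is -360 (Policy B).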